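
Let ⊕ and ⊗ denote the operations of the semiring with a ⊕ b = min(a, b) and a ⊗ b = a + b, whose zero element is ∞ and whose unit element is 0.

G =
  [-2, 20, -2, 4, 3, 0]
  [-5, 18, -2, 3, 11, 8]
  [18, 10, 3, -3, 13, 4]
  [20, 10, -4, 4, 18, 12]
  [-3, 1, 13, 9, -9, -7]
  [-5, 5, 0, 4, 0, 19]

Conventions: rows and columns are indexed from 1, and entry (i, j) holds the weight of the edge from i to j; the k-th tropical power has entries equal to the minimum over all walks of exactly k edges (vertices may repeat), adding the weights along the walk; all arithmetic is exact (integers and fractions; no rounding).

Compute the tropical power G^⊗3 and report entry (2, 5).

G^⊗2:
  [-5, 4, -4, -5, -6, -4]
  [-7, 8, -7, -5, -2, -5]
  [-1, 7, -7, 0, 4, 6]
  [5, 6, -1, -7, 9, 0]
  [-12, -8, -7, -3, -18, -16]
  [-7, 1, -7, -3, -9, -7]
G^⊗3:
  [-9, -5, -9, -7, -15, -13]
  [-10, -1, -9, -10, -11, -9]
  [-3, 3, -4, -10, -5, -3]
  [-5, 3, -11, -4, 0, 2]
  [-21, -17, -16, -12, -27, -25]
  [-12, -8, -9, -10, -18, -16]
Key observation: the optimum is the walk 2->1->5->5, with weight (-5) + 3 + (-9) = -11.
Optimal value attained by: walk 2->1->5->5.
Answer: (G^⊗3)[2][5] = -11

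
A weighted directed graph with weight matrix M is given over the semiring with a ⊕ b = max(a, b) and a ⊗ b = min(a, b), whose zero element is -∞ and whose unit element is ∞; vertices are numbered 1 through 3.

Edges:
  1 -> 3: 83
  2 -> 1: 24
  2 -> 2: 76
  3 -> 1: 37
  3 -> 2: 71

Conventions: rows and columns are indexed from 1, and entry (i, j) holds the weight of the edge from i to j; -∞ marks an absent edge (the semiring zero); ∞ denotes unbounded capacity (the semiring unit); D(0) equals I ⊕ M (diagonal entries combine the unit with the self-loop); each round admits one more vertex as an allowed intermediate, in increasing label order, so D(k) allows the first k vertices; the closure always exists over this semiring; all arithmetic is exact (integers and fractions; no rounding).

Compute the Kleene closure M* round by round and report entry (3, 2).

D(0):
  [∞, -∞, 83]
  [24, ∞, -∞]
  [37, 71, ∞]
D(1):
  [∞, -∞, 83]
  [24, ∞, 24]
  [37, 71, ∞]
D(2):
  [∞, -∞, 83]
  [24, ∞, 24]
  [37, 71, ∞]
D(3):
  [∞, 71, 83]
  [24, ∞, 24]
  [37, 71, ∞]
Answer: M*[3][2] = 71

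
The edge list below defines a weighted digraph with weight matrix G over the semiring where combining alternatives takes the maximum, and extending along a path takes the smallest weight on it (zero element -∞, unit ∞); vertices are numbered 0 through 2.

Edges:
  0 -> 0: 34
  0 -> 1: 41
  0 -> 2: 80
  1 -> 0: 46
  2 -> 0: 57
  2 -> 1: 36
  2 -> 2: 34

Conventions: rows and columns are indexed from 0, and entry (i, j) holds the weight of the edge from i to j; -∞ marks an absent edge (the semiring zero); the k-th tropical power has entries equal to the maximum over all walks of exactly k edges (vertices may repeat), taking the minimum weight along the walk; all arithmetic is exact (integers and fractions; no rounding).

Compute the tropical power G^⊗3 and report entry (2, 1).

G^⊗2:
  [57, 36, 34]
  [34, 41, 46]
  [36, 41, 57]
G^⊗3:
  [36, 41, 57]
  [46, 36, 34]
  [57, 36, 36]
Key observation: the optimum is the walk 2->0->2->1, with weight 57 min 80 min 36 = 36.
Optimal value attained by: walk 2->0->2->1.
Answer: (G^⊗3)[2][1] = 36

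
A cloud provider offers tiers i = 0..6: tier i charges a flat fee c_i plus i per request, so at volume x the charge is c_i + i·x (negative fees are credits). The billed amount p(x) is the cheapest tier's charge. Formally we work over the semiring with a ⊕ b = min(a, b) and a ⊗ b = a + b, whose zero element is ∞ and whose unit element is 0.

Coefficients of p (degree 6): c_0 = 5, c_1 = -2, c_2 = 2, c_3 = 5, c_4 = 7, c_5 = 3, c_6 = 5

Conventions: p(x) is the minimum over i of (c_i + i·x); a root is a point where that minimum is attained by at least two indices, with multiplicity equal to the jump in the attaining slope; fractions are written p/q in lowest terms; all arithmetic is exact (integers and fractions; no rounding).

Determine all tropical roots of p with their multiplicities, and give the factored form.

hull edge (i=0, c=5) to (i=1, c=-2): slope -7, span 1
hull edge (i=1, c=-2) to (i=5, c=3): slope 5/4, span 4
hull edge (i=5, c=3) to (i=6, c=5): slope 2, span 1
Factored form: p(x) = 5 ⊗ (x ⊕ (-2)) ⊗ (x ⊕ (-5/4)) ⊗ (x ⊕ (-5/4)) ⊗ (x ⊕ (-5/4)) ⊗ (x ⊕ (-5/4)) ⊗ (x ⊕ 7)
Answer: roots = -2 (mult 1), -5/4 (mult 4), 7 (mult 1)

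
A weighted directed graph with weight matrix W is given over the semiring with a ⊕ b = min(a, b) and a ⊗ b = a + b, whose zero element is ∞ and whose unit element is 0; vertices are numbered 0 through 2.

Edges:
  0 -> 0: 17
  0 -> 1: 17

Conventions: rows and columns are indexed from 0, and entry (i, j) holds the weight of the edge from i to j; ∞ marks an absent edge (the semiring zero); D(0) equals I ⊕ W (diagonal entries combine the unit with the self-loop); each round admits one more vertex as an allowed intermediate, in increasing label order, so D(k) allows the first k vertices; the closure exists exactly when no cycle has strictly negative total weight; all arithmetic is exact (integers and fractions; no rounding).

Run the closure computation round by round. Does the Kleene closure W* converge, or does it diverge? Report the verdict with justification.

D(0):
  [0, 17, ∞]
  [∞, 0, ∞]
  [∞, ∞, 0]
D(1):
  [0, 17, ∞]
  [∞, 0, ∞]
  [∞, ∞, 0]
D(2):
  [0, 17, ∞]
  [∞, 0, ∞]
  [∞, ∞, 0]
D(3):
  [0, 17, ∞]
  [∞, 0, ∞]
  [∞, ∞, 0]
Key observation: every diagonal entry stays at the unit through all rounds, so no improving cycle exists.
Answer: CONVERGES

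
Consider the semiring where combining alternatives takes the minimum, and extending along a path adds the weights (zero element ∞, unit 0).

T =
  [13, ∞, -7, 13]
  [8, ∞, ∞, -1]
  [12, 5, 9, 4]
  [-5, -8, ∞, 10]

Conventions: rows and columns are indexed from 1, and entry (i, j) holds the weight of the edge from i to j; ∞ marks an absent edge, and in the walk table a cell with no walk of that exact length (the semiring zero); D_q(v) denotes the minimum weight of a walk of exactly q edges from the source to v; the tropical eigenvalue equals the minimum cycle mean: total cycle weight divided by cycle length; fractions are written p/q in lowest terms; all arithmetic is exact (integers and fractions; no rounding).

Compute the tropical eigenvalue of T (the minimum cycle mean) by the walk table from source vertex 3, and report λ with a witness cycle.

q=0: [∞, ∞, 0, ∞]
q=1: [12, 5, 9, 4]
q=2: [-1, -4, 5, 4]
q=3: [-1, -4, -8, -5]
q=4: [-10, -13, -8, -5]
Optimal cycle mean attained by: cycle 2->4->2, total (-1) + (-8), length 2.
Answer: λ = -9/2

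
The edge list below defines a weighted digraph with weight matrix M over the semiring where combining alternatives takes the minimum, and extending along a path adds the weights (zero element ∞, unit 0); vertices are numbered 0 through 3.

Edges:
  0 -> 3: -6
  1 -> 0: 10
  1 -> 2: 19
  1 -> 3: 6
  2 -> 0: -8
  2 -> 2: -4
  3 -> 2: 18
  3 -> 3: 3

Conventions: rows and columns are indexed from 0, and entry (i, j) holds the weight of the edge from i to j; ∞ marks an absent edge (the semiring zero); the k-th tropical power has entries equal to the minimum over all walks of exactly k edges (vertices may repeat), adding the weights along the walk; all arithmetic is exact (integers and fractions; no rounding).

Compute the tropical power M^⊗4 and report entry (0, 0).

M^⊗2:
  [∞, ∞, 12, -3]
  [11, ∞, 15, 4]
  [-12, ∞, -8, -14]
  [10, ∞, 14, 6]
M^⊗3:
  [4, ∞, 8, 0]
  [7, ∞, 11, 5]
  [-16, ∞, -12, -18]
  [6, ∞, 10, 4]
M^⊗4:
  [0, ∞, 4, -2]
  [3, ∞, 7, 1]
  [-20, ∞, -16, -22]
  [2, ∞, 6, 0]
Key observation: the optimum is the walk 0->3->2->2->0, with weight (-6) + 18 + (-4) + (-8) = 0.
Optimal value attained by: walk 0->3->2->2->0.
Answer: (M^⊗4)[0][0] = 0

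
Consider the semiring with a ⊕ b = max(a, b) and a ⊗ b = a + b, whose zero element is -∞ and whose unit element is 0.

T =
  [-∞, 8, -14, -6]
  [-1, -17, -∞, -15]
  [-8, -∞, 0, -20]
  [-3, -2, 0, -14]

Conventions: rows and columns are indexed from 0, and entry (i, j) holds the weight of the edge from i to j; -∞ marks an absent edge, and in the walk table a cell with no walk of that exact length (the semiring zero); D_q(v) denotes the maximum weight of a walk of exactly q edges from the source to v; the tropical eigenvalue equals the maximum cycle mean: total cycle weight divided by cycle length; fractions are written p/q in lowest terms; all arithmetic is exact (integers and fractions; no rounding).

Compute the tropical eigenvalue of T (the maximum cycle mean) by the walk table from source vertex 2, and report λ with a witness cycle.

q=0: [-∞, -∞, 0, -∞]
q=1: [-8, -∞, 0, -20]
q=2: [-8, 0, 0, -14]
q=3: [-1, 0, 0, -14]
q=4: [-1, 7, 0, -7]
Optimal cycle mean attained by: cycle 0->1->0, total 8 + (-1), length 2.
Answer: λ = 7/2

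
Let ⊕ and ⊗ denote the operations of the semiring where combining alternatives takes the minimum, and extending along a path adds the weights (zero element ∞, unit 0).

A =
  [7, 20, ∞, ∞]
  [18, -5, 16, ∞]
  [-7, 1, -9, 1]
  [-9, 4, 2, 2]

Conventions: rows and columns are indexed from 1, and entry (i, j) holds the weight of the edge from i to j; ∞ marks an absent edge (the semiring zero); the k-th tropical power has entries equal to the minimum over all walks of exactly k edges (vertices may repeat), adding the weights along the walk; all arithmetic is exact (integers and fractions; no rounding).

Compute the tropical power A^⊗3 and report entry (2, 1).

A^⊗2:
  [14, 15, 36, ∞]
  [9, -10, 7, 17]
  [-16, -8, -18, -8]
  [-7, -1, -7, 3]
A^⊗3:
  [21, 10, 27, 37]
  [0, -15, -2, 8]
  [-25, -17, -27, -17]
  [-14, -6, -16, -6]
Key observation: the optimum is the walk 2->3->3->1, with weight 16 + (-9) + (-7) = 0.
Optimal value attained by: walk 2->3->3->1.
Answer: (A^⊗3)[2][1] = 0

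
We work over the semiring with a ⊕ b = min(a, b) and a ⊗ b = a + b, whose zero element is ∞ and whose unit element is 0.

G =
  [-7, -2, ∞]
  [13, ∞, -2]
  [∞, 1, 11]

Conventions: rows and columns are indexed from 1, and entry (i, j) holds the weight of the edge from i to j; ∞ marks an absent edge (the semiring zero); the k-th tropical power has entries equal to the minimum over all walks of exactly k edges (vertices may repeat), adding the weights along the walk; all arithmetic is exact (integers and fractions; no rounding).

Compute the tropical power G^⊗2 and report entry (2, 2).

G^⊗2:
  [-14, -9, -4]
  [6, -1, 9]
  [14, 12, -1]
Key observation: the optimum is the walk 2->3->2, with weight (-2) + 1 = -1.
Optimal value attained by: walk 2->3->2.
Answer: (G^⊗2)[2][2] = -1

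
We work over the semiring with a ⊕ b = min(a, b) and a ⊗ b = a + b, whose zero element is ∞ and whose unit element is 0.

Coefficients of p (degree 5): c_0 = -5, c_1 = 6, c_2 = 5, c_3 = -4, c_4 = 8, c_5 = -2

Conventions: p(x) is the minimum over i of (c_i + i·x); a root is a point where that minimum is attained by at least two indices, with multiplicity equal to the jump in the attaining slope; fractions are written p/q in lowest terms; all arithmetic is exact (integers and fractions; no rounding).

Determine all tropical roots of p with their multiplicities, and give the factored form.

hull edge (i=0, c=-5) to (i=3, c=-4): slope 1/3, span 3
hull edge (i=3, c=-4) to (i=5, c=-2): slope 1, span 2
Factored form: p(x) = -2 ⊗ (x ⊕ (-1)) ⊗ (x ⊕ (-1)) ⊗ (x ⊕ (-1/3)) ⊗ (x ⊕ (-1/3)) ⊗ (x ⊕ (-1/3))
Answer: roots = -1 (mult 2), -1/3 (mult 3)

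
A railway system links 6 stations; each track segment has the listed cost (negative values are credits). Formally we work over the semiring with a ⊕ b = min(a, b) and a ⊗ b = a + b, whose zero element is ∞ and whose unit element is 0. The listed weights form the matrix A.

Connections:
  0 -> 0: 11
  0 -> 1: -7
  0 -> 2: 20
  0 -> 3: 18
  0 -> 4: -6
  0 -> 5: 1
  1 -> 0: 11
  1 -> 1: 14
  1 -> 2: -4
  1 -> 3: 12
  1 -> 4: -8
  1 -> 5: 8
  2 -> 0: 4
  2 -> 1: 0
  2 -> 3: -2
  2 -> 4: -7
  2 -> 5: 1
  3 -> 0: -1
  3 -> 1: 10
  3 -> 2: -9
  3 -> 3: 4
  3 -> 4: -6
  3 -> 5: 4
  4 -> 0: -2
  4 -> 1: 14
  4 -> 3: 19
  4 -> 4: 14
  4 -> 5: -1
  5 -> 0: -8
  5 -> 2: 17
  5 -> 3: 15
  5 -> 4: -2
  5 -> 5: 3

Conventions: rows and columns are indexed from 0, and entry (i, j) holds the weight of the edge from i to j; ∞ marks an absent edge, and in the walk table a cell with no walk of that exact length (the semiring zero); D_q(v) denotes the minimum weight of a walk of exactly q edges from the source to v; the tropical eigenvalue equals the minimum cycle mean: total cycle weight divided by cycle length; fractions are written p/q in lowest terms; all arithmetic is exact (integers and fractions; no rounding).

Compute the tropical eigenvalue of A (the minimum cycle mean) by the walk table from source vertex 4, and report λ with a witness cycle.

q=0: [∞, ∞, ∞, ∞, 0, ∞]
q=1: [-2, 14, ∞, 19, 14, -1]
q=2: [-9, -9, 10, 14, -8, -1]
q=3: [-10, -16, -13, 3, -17, -9]
q=4: [-19, -17, -20, -15, -24, -18]
q=5: [-26, -26, -24, -22, -27, -25]
q=6: [-33, -33, -31, -26, -34, -28]
Optimal cycle mean attained by: cycle 0->1->4->5->0, total (-7) + (-8) + (-1) + (-8), length 4.
Answer: λ = -6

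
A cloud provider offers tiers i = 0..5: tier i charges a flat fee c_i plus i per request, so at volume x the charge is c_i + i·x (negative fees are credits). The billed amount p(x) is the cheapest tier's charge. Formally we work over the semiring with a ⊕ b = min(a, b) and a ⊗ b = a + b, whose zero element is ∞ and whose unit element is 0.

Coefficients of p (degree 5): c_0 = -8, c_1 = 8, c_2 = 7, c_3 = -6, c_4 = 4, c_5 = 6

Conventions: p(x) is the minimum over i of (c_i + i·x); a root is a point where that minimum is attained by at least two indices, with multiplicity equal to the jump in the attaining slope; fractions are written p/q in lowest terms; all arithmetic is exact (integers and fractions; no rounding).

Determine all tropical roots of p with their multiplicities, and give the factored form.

hull edge (i=0, c=-8) to (i=3, c=-6): slope 2/3, span 3
hull edge (i=3, c=-6) to (i=5, c=6): slope 6, span 2
Factored form: p(x) = 6 ⊗ (x ⊕ (-6)) ⊗ (x ⊕ (-6)) ⊗ (x ⊕ (-2/3)) ⊗ (x ⊕ (-2/3)) ⊗ (x ⊕ (-2/3))
Answer: roots = -6 (mult 2), -2/3 (mult 3)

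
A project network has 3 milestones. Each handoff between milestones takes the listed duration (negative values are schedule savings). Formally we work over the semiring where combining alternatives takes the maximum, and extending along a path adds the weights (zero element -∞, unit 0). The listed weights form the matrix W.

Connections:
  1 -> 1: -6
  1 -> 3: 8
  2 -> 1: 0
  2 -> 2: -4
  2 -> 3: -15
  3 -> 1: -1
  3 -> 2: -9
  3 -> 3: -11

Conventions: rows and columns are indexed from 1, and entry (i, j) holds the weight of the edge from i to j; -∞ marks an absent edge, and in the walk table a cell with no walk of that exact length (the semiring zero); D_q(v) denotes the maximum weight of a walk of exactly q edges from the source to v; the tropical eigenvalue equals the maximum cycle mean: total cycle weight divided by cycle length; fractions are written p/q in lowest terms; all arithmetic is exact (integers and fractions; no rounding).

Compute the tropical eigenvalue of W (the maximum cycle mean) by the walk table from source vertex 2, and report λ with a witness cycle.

q=0: [-∞, 0, -∞]
q=1: [0, -4, -15]
q=2: [-4, -8, 8]
q=3: [7, -1, 4]
Optimal cycle mean attained by: cycle 1->3->1, total 8 + (-1), length 2.
Answer: λ = 7/2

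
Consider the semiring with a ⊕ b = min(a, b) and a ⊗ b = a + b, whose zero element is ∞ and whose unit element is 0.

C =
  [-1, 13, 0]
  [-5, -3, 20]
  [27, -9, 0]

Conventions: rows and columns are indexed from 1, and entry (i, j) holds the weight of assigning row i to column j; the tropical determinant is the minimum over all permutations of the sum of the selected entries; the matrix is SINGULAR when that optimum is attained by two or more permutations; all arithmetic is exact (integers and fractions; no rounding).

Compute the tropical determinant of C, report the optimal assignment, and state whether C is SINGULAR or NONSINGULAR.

σ = (1, 2, 3): (-1) + (-3) + 0 = -4
σ = (1, 3, 2): (-1) + 20 + (-9) = 10
σ = (2, 1, 3): 13 + (-5) + 0 = 8
σ = (2, 3, 1): 13 + 20 + 27 = 60
σ = (3, 1, 2): 0 + (-5) + (-9) = -14
σ = (3, 2, 1): 0 + (-3) + 27 = 24
Optimal value attained by: σ = (3, 1, 2).
Answer: det⊕(C) = -14; verdict: NONSINGULAR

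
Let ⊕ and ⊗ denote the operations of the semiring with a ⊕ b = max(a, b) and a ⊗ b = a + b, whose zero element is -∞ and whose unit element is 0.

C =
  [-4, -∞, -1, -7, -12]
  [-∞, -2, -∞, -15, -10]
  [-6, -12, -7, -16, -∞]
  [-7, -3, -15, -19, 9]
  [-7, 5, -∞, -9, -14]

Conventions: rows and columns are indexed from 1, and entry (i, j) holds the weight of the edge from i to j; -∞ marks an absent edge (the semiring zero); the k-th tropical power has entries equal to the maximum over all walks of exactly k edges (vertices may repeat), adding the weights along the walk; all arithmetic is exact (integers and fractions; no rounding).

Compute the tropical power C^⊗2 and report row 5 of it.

C^⊗2:
  [-7, -7, -5, -11, 2]
  [-17, -4, -30, -17, -6]
  [-10, -14, -7, -13, -7]
  [2, 14, -8, 0, -5]
  [-11, 3, -8, -10, 0]
Answer: row 5 of C^⊗2 = [-11, 3, -8, -10, 0]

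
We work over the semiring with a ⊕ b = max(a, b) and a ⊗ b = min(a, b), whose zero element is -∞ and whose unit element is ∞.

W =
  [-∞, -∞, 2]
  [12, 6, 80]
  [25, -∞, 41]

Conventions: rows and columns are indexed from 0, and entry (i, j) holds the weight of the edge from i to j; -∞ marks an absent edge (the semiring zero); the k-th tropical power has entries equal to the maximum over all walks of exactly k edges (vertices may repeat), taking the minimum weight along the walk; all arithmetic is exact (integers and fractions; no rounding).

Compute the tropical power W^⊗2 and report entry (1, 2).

W^⊗2:
  [2, -∞, 2]
  [25, 6, 41]
  [25, -∞, 41]
Key observation: the optimum is the walk 1->2->2, with weight 80 min 41 = 41.
Optimal value attained by: walk 1->2->2.
Answer: (W^⊗2)[1][2] = 41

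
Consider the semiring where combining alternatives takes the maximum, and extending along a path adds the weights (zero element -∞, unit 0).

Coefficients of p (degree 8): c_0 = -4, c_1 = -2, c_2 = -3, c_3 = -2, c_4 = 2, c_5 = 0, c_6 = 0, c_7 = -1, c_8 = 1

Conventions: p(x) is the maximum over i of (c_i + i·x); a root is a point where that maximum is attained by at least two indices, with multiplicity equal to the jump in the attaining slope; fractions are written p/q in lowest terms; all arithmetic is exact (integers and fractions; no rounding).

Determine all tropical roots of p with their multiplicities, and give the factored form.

hull edge (i=0, c=-4) to (i=1, c=-2): slope 2, span 1
hull edge (i=1, c=-2) to (i=4, c=2): slope 4/3, span 3
hull edge (i=4, c=2) to (i=8, c=1): slope -1/4, span 4
Factored form: p(x) = 1 ⊗ (x ⊕ (-2)) ⊗ (x ⊕ (-4/3)) ⊗ (x ⊕ (-4/3)) ⊗ (x ⊕ (-4/3)) ⊗ (x ⊕ 1/4) ⊗ (x ⊕ 1/4) ⊗ (x ⊕ 1/4) ⊗ (x ⊕ 1/4)
Answer: roots = -2 (mult 1), -4/3 (mult 3), 1/4 (mult 4)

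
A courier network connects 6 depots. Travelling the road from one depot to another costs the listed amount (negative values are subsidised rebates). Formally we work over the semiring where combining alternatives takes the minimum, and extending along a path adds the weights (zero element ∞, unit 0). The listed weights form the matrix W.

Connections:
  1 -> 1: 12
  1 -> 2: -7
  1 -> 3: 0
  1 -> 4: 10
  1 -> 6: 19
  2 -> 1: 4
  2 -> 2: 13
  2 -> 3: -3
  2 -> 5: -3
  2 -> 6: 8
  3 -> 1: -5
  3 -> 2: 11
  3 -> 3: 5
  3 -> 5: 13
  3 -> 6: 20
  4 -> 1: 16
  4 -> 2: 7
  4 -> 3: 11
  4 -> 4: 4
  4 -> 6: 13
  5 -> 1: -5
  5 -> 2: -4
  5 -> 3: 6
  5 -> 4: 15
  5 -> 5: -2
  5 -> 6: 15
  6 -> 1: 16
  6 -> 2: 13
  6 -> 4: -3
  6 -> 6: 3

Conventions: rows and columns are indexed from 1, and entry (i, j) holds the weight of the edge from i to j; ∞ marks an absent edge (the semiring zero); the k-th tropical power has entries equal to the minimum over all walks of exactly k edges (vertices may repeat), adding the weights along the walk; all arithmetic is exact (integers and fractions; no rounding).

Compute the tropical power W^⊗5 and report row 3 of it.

W^⊗2:
  [-5, 5, -10, 14, -10, 1]
  [-8, -7, 2, 5, -5, 11]
  [0, -12, -5, 5, 8, 14]
  [6, 9, 4, 8, 4, 15]
  [-7, -12, -7, 5, -7, 4]
  [13, 4, 8, 0, 10, 6]
W^⊗3:
  [-15, -14, -5, -2, -12, 4]
  [-10, -15, -10, 2, -10, 1]
  [-10, -7, -15, 9, -15, -4]
  [-1, -1, 6, 12, 2, 17]
  [-12, -14, -15, 1, -15, -4]
  [3, 6, 1, 3, 1, 9]
W^⊗4:
  [-17, -22, -17, -5, -17, -6]
  [-15, -17, -18, -2, -18, -7]
  [-20, -19, -10, -7, -17, -1]
  [-3, -8, -4, 9, -4, 7]
  [-20, -19, -17, -7, -17, -6]
  [-4, -4, 3, 6, -1, 12]
W^⊗5:
  [-22, -24, -25, -9, -25, -14]
  [-23, -22, -20, -10, -20, -9]
  [-22, -27, -22, -10, -22, -11]
  [-9, -10, -11, 4, -11, 0]
  [-22, -27, -22, -10, -22, -11]
  [-6, -11, -7, 6, -7, 4]
Answer: row 3 of W^⊗5 = [-22, -27, -22, -10, -22, -11]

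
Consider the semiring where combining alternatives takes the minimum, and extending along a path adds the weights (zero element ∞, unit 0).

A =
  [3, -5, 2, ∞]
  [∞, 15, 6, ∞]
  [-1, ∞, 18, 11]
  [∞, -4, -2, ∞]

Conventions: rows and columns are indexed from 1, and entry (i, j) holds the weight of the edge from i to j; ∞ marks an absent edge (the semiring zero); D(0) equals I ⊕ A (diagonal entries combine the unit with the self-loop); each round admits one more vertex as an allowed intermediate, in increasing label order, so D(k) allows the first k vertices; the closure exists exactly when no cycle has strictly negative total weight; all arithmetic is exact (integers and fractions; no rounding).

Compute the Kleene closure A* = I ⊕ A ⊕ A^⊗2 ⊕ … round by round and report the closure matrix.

D(0):
  [0, -5, 2, ∞]
  [∞, 0, 6, ∞]
  [-1, ∞, 0, 11]
  [∞, -4, -2, 0]
D(1):
  [0, -5, 2, ∞]
  [∞, 0, 6, ∞]
  [-1, -6, 0, 11]
  [∞, -4, -2, 0]
D(2):
  [0, -5, 1, ∞]
  [∞, 0, 6, ∞]
  [-1, -6, 0, 11]
  [∞, -4, -2, 0]
D(3):
  [0, -5, 1, 12]
  [5, 0, 6, 17]
  [-1, -6, 0, 11]
  [-3, -8, -2, 0]
D(4):
  [0, -5, 1, 12]
  [5, 0, 6, 17]
  [-1, -6, 0, 11]
  [-3, -8, -2, 0]
Answer: A* = [[0, -5, 1, 12], [5, 0, 6, 17], [-1, -6, 0, 11], [-3, -8, -2, 0]]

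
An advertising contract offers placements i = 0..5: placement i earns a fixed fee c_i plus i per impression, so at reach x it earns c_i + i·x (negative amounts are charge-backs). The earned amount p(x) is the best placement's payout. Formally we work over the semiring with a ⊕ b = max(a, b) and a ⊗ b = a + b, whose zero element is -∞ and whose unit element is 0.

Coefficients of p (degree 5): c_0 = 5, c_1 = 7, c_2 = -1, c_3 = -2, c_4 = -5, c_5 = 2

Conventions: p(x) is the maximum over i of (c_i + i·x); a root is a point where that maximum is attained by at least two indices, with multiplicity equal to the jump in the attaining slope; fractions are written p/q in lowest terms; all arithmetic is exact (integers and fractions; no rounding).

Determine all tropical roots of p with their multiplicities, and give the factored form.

hull edge (i=0, c=5) to (i=1, c=7): slope 2, span 1
hull edge (i=1, c=7) to (i=5, c=2): slope -5/4, span 4
Factored form: p(x) = 2 ⊗ (x ⊕ (-2)) ⊗ (x ⊕ 5/4) ⊗ (x ⊕ 5/4) ⊗ (x ⊕ 5/4) ⊗ (x ⊕ 5/4)
Answer: roots = -2 (mult 1), 5/4 (mult 4)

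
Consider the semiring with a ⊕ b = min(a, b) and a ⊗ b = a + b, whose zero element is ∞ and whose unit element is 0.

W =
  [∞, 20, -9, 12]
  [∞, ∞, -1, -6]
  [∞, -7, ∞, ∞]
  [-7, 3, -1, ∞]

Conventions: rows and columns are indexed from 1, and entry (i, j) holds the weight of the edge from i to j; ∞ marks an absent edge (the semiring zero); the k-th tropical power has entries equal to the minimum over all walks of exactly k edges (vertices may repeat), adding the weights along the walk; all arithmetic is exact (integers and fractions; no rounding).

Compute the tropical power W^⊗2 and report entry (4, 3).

W^⊗2:
  [5, -16, 11, 14]
  [-13, -8, -7, ∞]
  [∞, ∞, -8, -13]
  [∞, -8, -16, -3]
Key observation: the optimum is the walk 4->1->3, with weight (-7) + (-9) = -16.
Optimal value attained by: walk 4->1->3.
Answer: (W^⊗2)[4][3] = -16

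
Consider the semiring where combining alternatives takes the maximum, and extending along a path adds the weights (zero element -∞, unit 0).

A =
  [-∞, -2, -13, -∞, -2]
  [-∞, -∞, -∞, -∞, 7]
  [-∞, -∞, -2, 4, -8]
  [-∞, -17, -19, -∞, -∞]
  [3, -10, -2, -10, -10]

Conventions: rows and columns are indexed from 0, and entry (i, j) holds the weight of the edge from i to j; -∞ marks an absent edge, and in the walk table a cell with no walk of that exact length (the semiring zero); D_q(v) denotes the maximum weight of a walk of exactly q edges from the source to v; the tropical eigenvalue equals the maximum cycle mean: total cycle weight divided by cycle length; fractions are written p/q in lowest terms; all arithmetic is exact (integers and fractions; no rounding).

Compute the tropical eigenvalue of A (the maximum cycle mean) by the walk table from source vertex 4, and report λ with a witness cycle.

q=0: [-∞, -∞, -∞, -∞, 0]
q=1: [3, -10, -2, -10, -10]
q=2: [-7, 1, -4, 2, 1]
q=3: [4, -9, -1, 0, 8]
q=4: [11, 2, 6, 3, 2]
q=5: [5, 9, 4, 10, 9]
Optimal cycle mean attained by: cycle 0->1->4->0, total (-2) + 7 + 3, length 3.
Answer: λ = 8/3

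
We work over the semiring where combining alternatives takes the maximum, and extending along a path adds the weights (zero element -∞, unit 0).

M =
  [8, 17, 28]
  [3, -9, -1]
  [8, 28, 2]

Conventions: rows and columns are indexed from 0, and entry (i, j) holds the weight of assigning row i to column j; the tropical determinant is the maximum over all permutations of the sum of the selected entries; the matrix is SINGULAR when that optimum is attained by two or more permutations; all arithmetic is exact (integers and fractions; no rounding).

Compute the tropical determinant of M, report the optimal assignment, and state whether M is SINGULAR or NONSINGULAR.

σ = (0, 1, 2): 8 + (-9) + 2 = 1
σ = (0, 2, 1): 8 + (-1) + 28 = 35
σ = (1, 0, 2): 17 + 3 + 2 = 22
σ = (1, 2, 0): 17 + (-1) + 8 = 24
σ = (2, 0, 1): 28 + 3 + 28 = 59
σ = (2, 1, 0): 28 + (-9) + 8 = 27
Optimal value attained by: σ = (2, 0, 1).
Answer: det⊕(M) = 59; verdict: NONSINGULAR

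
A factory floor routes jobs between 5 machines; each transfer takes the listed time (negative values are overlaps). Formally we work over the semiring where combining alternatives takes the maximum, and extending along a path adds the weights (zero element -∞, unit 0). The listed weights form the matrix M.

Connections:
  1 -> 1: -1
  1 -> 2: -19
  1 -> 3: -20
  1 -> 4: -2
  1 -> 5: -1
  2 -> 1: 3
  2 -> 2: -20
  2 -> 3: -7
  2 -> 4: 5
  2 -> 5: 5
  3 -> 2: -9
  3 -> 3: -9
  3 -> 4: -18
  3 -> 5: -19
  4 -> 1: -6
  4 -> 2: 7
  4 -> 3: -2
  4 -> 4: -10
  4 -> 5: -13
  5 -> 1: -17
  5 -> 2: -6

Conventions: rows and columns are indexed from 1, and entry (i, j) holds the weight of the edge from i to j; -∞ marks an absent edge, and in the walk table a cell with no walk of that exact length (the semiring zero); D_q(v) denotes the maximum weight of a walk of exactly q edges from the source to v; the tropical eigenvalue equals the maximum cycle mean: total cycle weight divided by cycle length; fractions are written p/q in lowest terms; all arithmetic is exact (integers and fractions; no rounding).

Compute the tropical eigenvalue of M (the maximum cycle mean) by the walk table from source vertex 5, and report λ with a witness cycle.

q=0: [-∞, -∞, -∞, -∞, 0]
q=1: [-17, -6, -∞, -∞, -∞]
q=2: [-3, -26, -13, -1, -1]
q=3: [-4, 6, -3, -5, -4]
q=4: [9, 2, -1, 11, 11]
q=5: [8, 18, 9, 7, 8]
Optimal cycle mean attained by: cycle 2->4->2, total 5 + 7, length 2.
Answer: λ = 6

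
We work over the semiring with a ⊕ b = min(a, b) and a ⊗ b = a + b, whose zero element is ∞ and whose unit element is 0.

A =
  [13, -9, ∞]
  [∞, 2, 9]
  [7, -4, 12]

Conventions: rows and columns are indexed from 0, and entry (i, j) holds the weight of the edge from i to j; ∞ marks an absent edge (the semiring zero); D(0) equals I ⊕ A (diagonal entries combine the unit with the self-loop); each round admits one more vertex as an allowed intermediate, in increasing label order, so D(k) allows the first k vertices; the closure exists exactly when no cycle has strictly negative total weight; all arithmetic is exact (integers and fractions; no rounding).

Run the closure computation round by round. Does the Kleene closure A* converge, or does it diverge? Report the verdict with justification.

D(0):
  [0, -9, ∞]
  [∞, 0, 9]
  [7, -4, 0]
D(1):
  [0, -9, ∞]
  [∞, 0, 9]
  [7, -4, 0]
D(2):
  [0, -9, 0]
  [∞, 0, 9]
  [7, -4, 0]
D(3):
  [0, -9, 0]
  [16, 0, 9]
  [7, -4, 0]
Key observation: every diagonal entry stays at the unit through all rounds, so no improving cycle exists.
Answer: CONVERGES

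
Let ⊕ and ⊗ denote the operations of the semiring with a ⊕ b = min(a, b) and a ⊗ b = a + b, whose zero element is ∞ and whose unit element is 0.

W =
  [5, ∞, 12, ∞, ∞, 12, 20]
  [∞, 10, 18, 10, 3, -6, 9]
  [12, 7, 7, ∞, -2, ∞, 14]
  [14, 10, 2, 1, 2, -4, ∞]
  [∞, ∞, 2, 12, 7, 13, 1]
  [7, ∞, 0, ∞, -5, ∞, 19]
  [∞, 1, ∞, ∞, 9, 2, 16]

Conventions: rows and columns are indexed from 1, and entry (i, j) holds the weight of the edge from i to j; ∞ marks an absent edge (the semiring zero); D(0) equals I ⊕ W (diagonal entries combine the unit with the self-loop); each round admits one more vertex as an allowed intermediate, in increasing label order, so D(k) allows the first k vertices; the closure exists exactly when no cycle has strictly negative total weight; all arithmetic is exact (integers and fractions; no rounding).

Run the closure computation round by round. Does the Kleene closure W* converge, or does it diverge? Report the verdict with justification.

D(0):
  [0, ∞, 12, ∞, ∞, 12, 20]
  [∞, 0, 18, 10, 3, -6, 9]
  [12, 7, 0, ∞, -2, ∞, 14]
  [14, 10, 2, 0, 2, -4, ∞]
  [∞, ∞, 2, 12, 0, 13, 1]
  [7, ∞, 0, ∞, -5, 0, 19]
  [∞, 1, ∞, ∞, 9, 2, 0]
D(1):
  [0, ∞, 12, ∞, ∞, 12, 20]
  [∞, 0, 18, 10, 3, -6, 9]
  [12, 7, 0, ∞, -2, 24, 14]
  [14, 10, 2, 0, 2, -4, 34]
  [∞, ∞, 2, 12, 0, 13, 1]
  [7, ∞, 0, ∞, -5, 0, 19]
  [∞, 1, ∞, ∞, 9, 2, 0]
D(2):
  [0, ∞, 12, ∞, ∞, 12, 20]
  [∞, 0, 18, 10, 3, -6, 9]
  [12, 7, 0, 17, -2, 1, 14]
  [14, 10, 2, 0, 2, -4, 19]
  [∞, ∞, 2, 12, 0, 13, 1]
  [7, ∞, 0, ∞, -5, 0, 19]
  [∞, 1, 19, 11, 4, -5, 0]
D(3):
  [0, 19, 12, 29, 10, 12, 20]
  [30, 0, 18, 10, 3, -6, 9]
  [12, 7, 0, 17, -2, 1, 14]
  [14, 9, 2, 0, 0, -4, 16]
  [14, 9, 2, 12, 0, 3, 1]
  [7, 7, 0, 17, -5, 0, 14]
  [31, 1, 19, 11, 4, -5, 0]
D(4):
  [0, 19, 12, 29, 10, 12, 20]
  [24, 0, 12, 10, 3, -6, 9]
  [12, 7, 0, 17, -2, 1, 14]
  [14, 9, 2, 0, 0, -4, 16]
  [14, 9, 2, 12, 0, 3, 1]
  [7, 7, 0, 17, -5, 0, 14]
  [25, 1, 13, 11, 4, -5, 0]
Detection: at round 5, diagonal entry (6, 6) turns strictly negative.
Key observation: the cycle 6->5->3->2->6 has total weight (-5) + 2 + 7 + (-6), which is strictly negative.
Answer: DIVERGES — negative cycle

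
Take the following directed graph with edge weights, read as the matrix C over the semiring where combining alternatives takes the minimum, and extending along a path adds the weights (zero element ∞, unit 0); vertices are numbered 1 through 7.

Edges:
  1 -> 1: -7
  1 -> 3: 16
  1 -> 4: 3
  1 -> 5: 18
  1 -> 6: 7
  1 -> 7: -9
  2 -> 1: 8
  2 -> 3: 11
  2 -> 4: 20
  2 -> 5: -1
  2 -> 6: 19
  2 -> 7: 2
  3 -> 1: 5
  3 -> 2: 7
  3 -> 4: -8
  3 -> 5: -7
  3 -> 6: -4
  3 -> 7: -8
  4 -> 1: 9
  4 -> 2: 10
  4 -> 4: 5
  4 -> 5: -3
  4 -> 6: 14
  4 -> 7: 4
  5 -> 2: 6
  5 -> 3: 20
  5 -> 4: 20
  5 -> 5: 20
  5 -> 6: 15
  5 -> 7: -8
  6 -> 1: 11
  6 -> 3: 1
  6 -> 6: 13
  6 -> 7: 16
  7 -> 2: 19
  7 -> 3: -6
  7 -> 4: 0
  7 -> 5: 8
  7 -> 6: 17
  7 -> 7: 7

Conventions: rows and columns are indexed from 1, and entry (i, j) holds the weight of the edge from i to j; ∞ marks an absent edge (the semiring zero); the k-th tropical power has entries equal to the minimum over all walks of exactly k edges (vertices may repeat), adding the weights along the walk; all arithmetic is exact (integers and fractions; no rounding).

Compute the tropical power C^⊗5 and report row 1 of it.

C^⊗2:
  [-14, 10, -15, -9, -1, 0, -16]
  [1, 5, -4, 2, 4, 7, -9]
  [-2, -1, -14, -8, -11, 6, -15]
  [2, 3, -2, 4, 2, 12, -11]
  [14, 11, -14, -8, 0, 9, -1]
  [4, 8, 10, -7, -6, -3, -7]
  [-1, 1, 1, -14, -13, -10, -14]
C^⊗3:
  [-21, -8, -22, -23, -22, -19, -23]
  [-6, 3, -15, -12, -11, -8, -12]
  [-9, -7, -21, -22, -21, -18, -22]
  [-5, 5, -17, -11, -9, -6, -10]
  [-9, -7, -7, -22, -21, -18, -22]
  [-3, 0, -13, -7, -10, 6, -14]
  [-8, -7, -20, -14, -17, -3, -21]
C^⊗4:
  [-28, -16, -29, -30, -29, -26, -30]
  [-13, -8, -18, -23, -22, -19, -23]
  [-16, -15, -28, -29, -28, -25, -29]
  [-12, -10, -16, -25, -24, -21, -25]
  [-16, -15, -28, -22, -25, -11, -29]
  [-10, -6, -20, -21, -20, -17, -21]
  [-15, -13, -27, -28, -27, -24, -28]
C^⊗5:
  [-35, -23, -36, -37, -36, -33, -37]
  [-20, -16, -29, -26, -26, -22, -30]
  [-23, -22, -35, -36, -35, -32, -36]
  [-19, -18, -31, -25, -28, -20, -32]
  [-23, -21, -35, -36, -35, -32, -36]
  [-17, -14, -27, -28, -27, -24, -28]
  [-22, -21, -34, -35, -34, -31, -35]
Answer: row 1 of C^⊗5 = [-35, -23, -36, -37, -36, -33, -37]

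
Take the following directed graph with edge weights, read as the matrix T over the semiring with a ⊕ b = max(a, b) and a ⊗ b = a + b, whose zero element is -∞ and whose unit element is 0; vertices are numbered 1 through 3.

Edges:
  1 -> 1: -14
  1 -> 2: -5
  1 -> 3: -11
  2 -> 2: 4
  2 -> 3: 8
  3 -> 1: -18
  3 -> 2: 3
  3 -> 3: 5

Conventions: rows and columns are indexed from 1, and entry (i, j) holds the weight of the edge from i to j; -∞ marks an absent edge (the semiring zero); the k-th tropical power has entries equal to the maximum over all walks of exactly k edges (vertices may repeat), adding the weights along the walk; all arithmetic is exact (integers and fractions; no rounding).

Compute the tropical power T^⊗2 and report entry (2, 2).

T^⊗2:
  [-28, -1, 3]
  [-10, 11, 13]
  [-13, 8, 11]
Key observation: the optimum is the walk 2->3->2, with weight 8 + 3 = 11.
Optimal value attained by: walk 2->3->2.
Answer: (T^⊗2)[2][2] = 11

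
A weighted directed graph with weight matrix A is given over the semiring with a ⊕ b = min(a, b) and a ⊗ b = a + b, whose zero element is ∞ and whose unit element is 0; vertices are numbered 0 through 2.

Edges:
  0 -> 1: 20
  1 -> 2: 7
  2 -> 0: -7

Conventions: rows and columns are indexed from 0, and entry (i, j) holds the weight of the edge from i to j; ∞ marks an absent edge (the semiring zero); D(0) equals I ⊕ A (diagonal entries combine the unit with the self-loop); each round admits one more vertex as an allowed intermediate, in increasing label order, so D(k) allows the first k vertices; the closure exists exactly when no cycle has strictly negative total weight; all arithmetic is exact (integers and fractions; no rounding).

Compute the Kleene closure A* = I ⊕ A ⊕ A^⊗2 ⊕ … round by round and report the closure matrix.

D(0):
  [0, 20, ∞]
  [∞, 0, 7]
  [-7, ∞, 0]
D(1):
  [0, 20, ∞]
  [∞, 0, 7]
  [-7, 13, 0]
D(2):
  [0, 20, 27]
  [∞, 0, 7]
  [-7, 13, 0]
D(3):
  [0, 20, 27]
  [0, 0, 7]
  [-7, 13, 0]
Answer: A* = [[0, 20, 27], [0, 0, 7], [-7, 13, 0]]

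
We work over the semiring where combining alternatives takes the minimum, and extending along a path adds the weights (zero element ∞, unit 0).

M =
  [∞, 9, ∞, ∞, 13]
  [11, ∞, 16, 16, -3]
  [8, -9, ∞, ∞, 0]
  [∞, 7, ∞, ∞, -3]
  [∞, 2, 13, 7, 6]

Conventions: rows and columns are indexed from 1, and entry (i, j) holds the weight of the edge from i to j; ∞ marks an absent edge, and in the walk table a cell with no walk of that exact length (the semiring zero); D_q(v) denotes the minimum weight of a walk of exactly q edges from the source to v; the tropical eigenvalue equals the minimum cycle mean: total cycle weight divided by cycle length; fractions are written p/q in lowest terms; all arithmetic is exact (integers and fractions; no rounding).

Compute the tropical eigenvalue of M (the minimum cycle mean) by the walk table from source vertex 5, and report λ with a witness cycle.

q=0: [∞, ∞, ∞, ∞, 0]
q=1: [∞, 2, 13, 7, 6]
q=2: [13, 4, 18, 13, -1]
q=3: [15, 1, 12, 6, 1]
q=4: [12, 3, 14, 8, -2]
q=5: [14, 0, 11, 5, 0]
Optimal cycle mean attained by: cycle 2->5->2, total (-3) + 2, length 2.
Answer: λ = -1/2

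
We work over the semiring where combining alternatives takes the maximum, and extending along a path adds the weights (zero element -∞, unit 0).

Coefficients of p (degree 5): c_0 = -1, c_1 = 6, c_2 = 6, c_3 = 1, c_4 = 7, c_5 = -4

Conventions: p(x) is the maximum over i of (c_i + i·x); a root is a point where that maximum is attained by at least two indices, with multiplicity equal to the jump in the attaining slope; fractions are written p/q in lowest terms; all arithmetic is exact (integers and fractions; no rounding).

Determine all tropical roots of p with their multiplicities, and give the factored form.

hull edge (i=0, c=-1) to (i=1, c=6): slope 7, span 1
hull edge (i=1, c=6) to (i=4, c=7): slope 1/3, span 3
hull edge (i=4, c=7) to (i=5, c=-4): slope -11, span 1
Factored form: p(x) = -4 ⊗ (x ⊕ (-7)) ⊗ (x ⊕ (-1/3)) ⊗ (x ⊕ (-1/3)) ⊗ (x ⊕ (-1/3)) ⊗ (x ⊕ 11)
Answer: roots = -7 (mult 1), -1/3 (mult 3), 11 (mult 1)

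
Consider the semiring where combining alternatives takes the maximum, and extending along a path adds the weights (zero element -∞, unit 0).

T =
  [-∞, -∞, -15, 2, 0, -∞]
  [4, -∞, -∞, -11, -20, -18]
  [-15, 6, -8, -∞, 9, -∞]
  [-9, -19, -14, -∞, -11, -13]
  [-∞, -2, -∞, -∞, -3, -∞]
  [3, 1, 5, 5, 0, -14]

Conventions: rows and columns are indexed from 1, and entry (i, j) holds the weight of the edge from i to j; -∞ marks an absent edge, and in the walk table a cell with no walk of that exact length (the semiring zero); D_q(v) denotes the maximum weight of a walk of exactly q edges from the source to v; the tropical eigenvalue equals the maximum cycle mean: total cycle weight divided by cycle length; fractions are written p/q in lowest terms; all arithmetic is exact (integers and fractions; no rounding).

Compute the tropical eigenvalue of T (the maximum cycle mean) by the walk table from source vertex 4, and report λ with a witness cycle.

q=0: [-∞, -∞, -∞, 0, -∞, -∞]
q=1: [-9, -19, -14, -∞, -11, -13]
q=2: [-10, -8, -8, -7, -5, -27]
q=3: [-4, -2, -16, -8, 1, -20]
q=4: [2, -1, -15, -2, -2, -20]
q=5: [3, -4, -13, 4, 2, -15]
q=6: [0, 0, -10, 5, 3, -9]
Optimal cycle mean attained by: cycle 1->4->6->3->5->2->1, total 2 + (-13) + 5 + 9 + (-2) + 4, length 6.
Answer: λ = 5/6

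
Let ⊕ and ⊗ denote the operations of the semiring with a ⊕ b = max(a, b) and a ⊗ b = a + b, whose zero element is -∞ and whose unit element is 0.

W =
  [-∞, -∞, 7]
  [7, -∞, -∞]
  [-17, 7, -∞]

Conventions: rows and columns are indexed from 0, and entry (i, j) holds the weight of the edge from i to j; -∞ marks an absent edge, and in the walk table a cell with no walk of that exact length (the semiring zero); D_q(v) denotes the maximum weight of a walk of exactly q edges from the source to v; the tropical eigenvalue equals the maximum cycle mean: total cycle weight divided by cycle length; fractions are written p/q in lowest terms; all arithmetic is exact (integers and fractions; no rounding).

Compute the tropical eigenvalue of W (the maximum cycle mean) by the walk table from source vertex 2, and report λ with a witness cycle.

q=0: [-∞, -∞, 0]
q=1: [-17, 7, -∞]
q=2: [14, -∞, -10]
q=3: [-27, -3, 21]
Optimal cycle mean attained by: cycle 0->2->1->0, total 7 + 7 + 7, length 3.
Answer: λ = 7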